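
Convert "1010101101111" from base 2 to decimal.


Input: "1010101101111" in base 2
Positional expansion:
  Digit '1' (value 1) x 2^12 = 4096
  Digit '0' (value 0) x 2^11 = 0
  Digit '1' (value 1) x 2^10 = 1024
  Digit '0' (value 0) x 2^9 = 0
  Digit '1' (value 1) x 2^8 = 256
  Digit '0' (value 0) x 2^7 = 0
  Digit '1' (value 1) x 2^6 = 64
  Digit '1' (value 1) x 2^5 = 32
  Digit '0' (value 0) x 2^4 = 0
  Digit '1' (value 1) x 2^3 = 8
  Digit '1' (value 1) x 2^2 = 4
  Digit '1' (value 1) x 2^1 = 2
  Digit '1' (value 1) x 2^0 = 1
Sum = 5487

5487


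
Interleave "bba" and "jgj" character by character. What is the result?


Interleaving "bba" and "jgj":
  Position 0: 'b' from first, 'j' from second => "bj"
  Position 1: 'b' from first, 'g' from second => "bg"
  Position 2: 'a' from first, 'j' from second => "aj"
Result: bjbgaj

bjbgaj


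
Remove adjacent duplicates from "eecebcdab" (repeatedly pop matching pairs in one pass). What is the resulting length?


Input: eecebcdab
Stack-based adjacent duplicate removal:
  Read 'e': push. Stack: e
  Read 'e': matches stack top 'e' => pop. Stack: (empty)
  Read 'c': push. Stack: c
  Read 'e': push. Stack: ce
  Read 'b': push. Stack: ceb
  Read 'c': push. Stack: cebc
  Read 'd': push. Stack: cebcd
  Read 'a': push. Stack: cebcda
  Read 'b': push. Stack: cebcdab
Final stack: "cebcdab" (length 7)

7


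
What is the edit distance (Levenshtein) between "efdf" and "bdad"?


Computing edit distance: "efdf" -> "bdad"
DP table:
           b    d    a    d
      0    1    2    3    4
  e   1    1    2    3    4
  f   2    2    2    3    4
  d   3    3    2    3    3
  f   4    4    3    3    4
Edit distance = dp[4][4] = 4

4


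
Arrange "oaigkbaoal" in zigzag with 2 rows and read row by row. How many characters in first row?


Zigzag "oaigkbaoal" into 2 rows:
Placing characters:
  'o' => row 0
  'a' => row 1
  'i' => row 0
  'g' => row 1
  'k' => row 0
  'b' => row 1
  'a' => row 0
  'o' => row 1
  'a' => row 0
  'l' => row 1
Rows:
  Row 0: "oikaa"
  Row 1: "agbol"
First row length: 5

5


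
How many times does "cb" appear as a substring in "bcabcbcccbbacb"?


Searching for "cb" in "bcabcbcccbbacb"
Scanning each position:
  Position 0: "bc" => no
  Position 1: "ca" => no
  Position 2: "ab" => no
  Position 3: "bc" => no
  Position 4: "cb" => MATCH
  Position 5: "bc" => no
  Position 6: "cc" => no
  Position 7: "cc" => no
  Position 8: "cb" => MATCH
  Position 9: "bb" => no
  Position 10: "ba" => no
  Position 11: "ac" => no
  Position 12: "cb" => MATCH
Total occurrences: 3

3


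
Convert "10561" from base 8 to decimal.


Input: "10561" in base 8
Positional expansion:
  Digit '1' (value 1) x 8^4 = 4096
  Digit '0' (value 0) x 8^3 = 0
  Digit '5' (value 5) x 8^2 = 320
  Digit '6' (value 6) x 8^1 = 48
  Digit '1' (value 1) x 8^0 = 1
Sum = 4465

4465


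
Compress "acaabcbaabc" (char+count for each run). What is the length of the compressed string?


Input: acaabcbaabc
Runs:
  'a' x 1 => "a1"
  'c' x 1 => "c1"
  'a' x 2 => "a2"
  'b' x 1 => "b1"
  'c' x 1 => "c1"
  'b' x 1 => "b1"
  'a' x 2 => "a2"
  'b' x 1 => "b1"
  'c' x 1 => "c1"
Compressed: "a1c1a2b1c1b1a2b1c1"
Compressed length: 18

18


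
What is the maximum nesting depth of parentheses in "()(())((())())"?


Input: "()(())((())())"
Tracking depth:
  Position 0 '(': depth becomes 1
  Position 1 ')': depth becomes 0
  Position 2 '(': depth becomes 1
  Position 3 '(': depth becomes 2
  Position 4 ')': depth becomes 1
  Position 5 ')': depth becomes 0
  Position 6 '(': depth becomes 1
  Position 7 '(': depth becomes 2
  Position 8 '(': depth becomes 3
  Position 9 ')': depth becomes 2
  Position 10 ')': depth becomes 1
  Position 11 '(': depth becomes 2
  Position 12 ')': depth becomes 1
  Position 13 ')': depth becomes 0
Maximum depth reached: 3

3


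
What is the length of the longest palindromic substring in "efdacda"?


Input: "efdacda"
Checking substrings for palindromes:
  No multi-char palindromic substrings found
Longest palindromic substring: "e" with length 1

1


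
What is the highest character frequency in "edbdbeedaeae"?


Input: edbdbeedaeae
Character counts:
  'a': 2
  'b': 2
  'd': 3
  'e': 5
Maximum frequency: 5

5


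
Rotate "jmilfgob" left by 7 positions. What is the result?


Input: "jmilfgob", rotate left by 7
First 7 characters: "jmilfgo"
Remaining characters: "b"
Concatenate remaining + first: "b" + "jmilfgo" = "bjmilfgo"

bjmilfgo


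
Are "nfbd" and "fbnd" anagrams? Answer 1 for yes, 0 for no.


Strings: "nfbd", "fbnd"
Sorted first:  bdfn
Sorted second: bdfn
Sorted forms match => anagrams

1


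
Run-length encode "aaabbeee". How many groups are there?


Input: aaabbeee
Scanning for consecutive runs:
  Group 1: 'a' x 3 (positions 0-2)
  Group 2: 'b' x 2 (positions 3-4)
  Group 3: 'e' x 3 (positions 5-7)
Total groups: 3

3


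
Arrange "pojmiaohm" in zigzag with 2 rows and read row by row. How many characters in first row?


Zigzag "pojmiaohm" into 2 rows:
Placing characters:
  'p' => row 0
  'o' => row 1
  'j' => row 0
  'm' => row 1
  'i' => row 0
  'a' => row 1
  'o' => row 0
  'h' => row 1
  'm' => row 0
Rows:
  Row 0: "pjiom"
  Row 1: "omah"
First row length: 5

5


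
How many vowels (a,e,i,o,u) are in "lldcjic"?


Input: lldcjic
Checking each character:
  'l' at position 0: consonant
  'l' at position 1: consonant
  'd' at position 2: consonant
  'c' at position 3: consonant
  'j' at position 4: consonant
  'i' at position 5: vowel (running total: 1)
  'c' at position 6: consonant
Total vowels: 1

1


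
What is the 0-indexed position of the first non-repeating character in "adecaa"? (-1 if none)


Input: adecaa
Character frequencies:
  'a': 3
  'c': 1
  'd': 1
  'e': 1
Scanning left to right for freq == 1:
  Position 0 ('a'): freq=3, skip
  Position 1 ('d'): unique! => answer = 1

1


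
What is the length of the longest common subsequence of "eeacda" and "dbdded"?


LCS of "eeacda" and "dbdded"
DP table:
           d    b    d    d    e    d
      0    0    0    0    0    0    0
  e   0    0    0    0    0    1    1
  e   0    0    0    0    0    1    1
  a   0    0    0    0    0    1    1
  c   0    0    0    0    0    1    1
  d   0    1    1    1    1    1    2
  a   0    1    1    1    1    1    2
LCS length = dp[6][6] = 2

2


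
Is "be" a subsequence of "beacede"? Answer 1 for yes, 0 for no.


Check if "be" is a subsequence of "beacede"
Greedy scan:
  Position 0 ('b'): matches sub[0] = 'b'
  Position 1 ('e'): matches sub[1] = 'e'
  Position 2 ('a'): no match needed
  Position 3 ('c'): no match needed
  Position 4 ('e'): no match needed
  Position 5 ('d'): no match needed
  Position 6 ('e'): no match needed
All 2 characters matched => is a subsequence

1


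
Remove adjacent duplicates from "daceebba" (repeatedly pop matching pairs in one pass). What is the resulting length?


Input: daceebba
Stack-based adjacent duplicate removal:
  Read 'd': push. Stack: d
  Read 'a': push. Stack: da
  Read 'c': push. Stack: dac
  Read 'e': push. Stack: dace
  Read 'e': matches stack top 'e' => pop. Stack: dac
  Read 'b': push. Stack: dacb
  Read 'b': matches stack top 'b' => pop. Stack: dac
  Read 'a': push. Stack: daca
Final stack: "daca" (length 4)

4


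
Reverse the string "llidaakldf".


Input: llidaakldf
Reading characters right to left:
  Position 9: 'f'
  Position 8: 'd'
  Position 7: 'l'
  Position 6: 'k'
  Position 5: 'a'
  Position 4: 'a'
  Position 3: 'd'
  Position 2: 'i'
  Position 1: 'l'
  Position 0: 'l'
Reversed: fdlkaadill

fdlkaadill


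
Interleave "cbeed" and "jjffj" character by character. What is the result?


Interleaving "cbeed" and "jjffj":
  Position 0: 'c' from first, 'j' from second => "cj"
  Position 1: 'b' from first, 'j' from second => "bj"
  Position 2: 'e' from first, 'f' from second => "ef"
  Position 3: 'e' from first, 'f' from second => "ef"
  Position 4: 'd' from first, 'j' from second => "dj"
Result: cjbjefefdj

cjbjefefdj


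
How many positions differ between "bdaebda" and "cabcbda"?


Comparing "bdaebda" and "cabcbda" position by position:
  Position 0: 'b' vs 'c' => DIFFER
  Position 1: 'd' vs 'a' => DIFFER
  Position 2: 'a' vs 'b' => DIFFER
  Position 3: 'e' vs 'c' => DIFFER
  Position 4: 'b' vs 'b' => same
  Position 5: 'd' vs 'd' => same
  Position 6: 'a' vs 'a' => same
Positions that differ: 4

4


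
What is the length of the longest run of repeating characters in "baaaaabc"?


Input: "baaaaabc"
Scanning for longest run:
  Position 1 ('a'): new char, reset run to 1
  Position 2 ('a'): continues run of 'a', length=2
  Position 3 ('a'): continues run of 'a', length=3
  Position 4 ('a'): continues run of 'a', length=4
  Position 5 ('a'): continues run of 'a', length=5
  Position 6 ('b'): new char, reset run to 1
  Position 7 ('c'): new char, reset run to 1
Longest run: 'a' with length 5

5


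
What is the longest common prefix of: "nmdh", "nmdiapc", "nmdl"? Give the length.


Words: nmdh, nmdiapc, nmdl
  Position 0: all 'n' => match
  Position 1: all 'm' => match
  Position 2: all 'd' => match
  Position 3: ('h', 'i', 'l') => mismatch, stop
LCP = "nmd" (length 3)

3


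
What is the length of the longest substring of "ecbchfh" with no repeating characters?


Input: "ecbchfh"
Sliding window (track last position of each char):
  Position 0 ('e'): window [0,0] length 1 -- new best
  Position 1 ('c'): window [0,1] length 2 -- new best
  Position 2 ('b'): window [0,2] length 3 -- new best
  Position 3 ('c'): repeat (last at 1), move window start to 2
  Position 3 ('c'): window [2,3] length 2
  Position 4 ('h'): window [2,4] length 3
  Position 5 ('f'): window [2,5] length 4 -- new best
  Position 6 ('h'): repeat (last at 4), move window start to 5
  Position 6 ('h'): window [5,6] length 2
Longest substring with no repeats: "bchf" with length 4

4


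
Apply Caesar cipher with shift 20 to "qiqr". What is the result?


Caesar cipher: shift "qiqr" by 20
  'q' (pos 16) + 20 = pos 10 = 'k'
  'i' (pos 8) + 20 = pos 2 = 'c'
  'q' (pos 16) + 20 = pos 10 = 'k'
  'r' (pos 17) + 20 = pos 11 = 'l'
Result: kckl

kckl


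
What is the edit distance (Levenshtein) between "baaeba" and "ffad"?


Computing edit distance: "baaeba" -> "ffad"
DP table:
           f    f    a    d
      0    1    2    3    4
  b   1    1    2    3    4
  a   2    2    2    2    3
  a   3    3    3    2    3
  e   4    4    4    3    3
  b   5    5    5    4    4
  a   6    6    6    5    5
Edit distance = dp[6][4] = 5

5


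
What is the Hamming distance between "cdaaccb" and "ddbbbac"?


Comparing "cdaaccb" and "ddbbbac" position by position:
  Position 0: 'c' vs 'd' => differ
  Position 1: 'd' vs 'd' => same
  Position 2: 'a' vs 'b' => differ
  Position 3: 'a' vs 'b' => differ
  Position 4: 'c' vs 'b' => differ
  Position 5: 'c' vs 'a' => differ
  Position 6: 'b' vs 'c' => differ
Total differences (Hamming distance): 6

6


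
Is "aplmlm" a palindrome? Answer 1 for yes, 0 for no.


Input: aplmlm
Reversed: mlmlpa
  Compare pos 0 ('a') with pos 5 ('m'): MISMATCH
  Compare pos 1 ('p') with pos 4 ('l'): MISMATCH
  Compare pos 2 ('l') with pos 3 ('m'): MISMATCH
Result: not a palindrome

0


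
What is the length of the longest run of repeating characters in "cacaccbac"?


Input: "cacaccbac"
Scanning for longest run:
  Position 1 ('a'): new char, reset run to 1
  Position 2 ('c'): new char, reset run to 1
  Position 3 ('a'): new char, reset run to 1
  Position 4 ('c'): new char, reset run to 1
  Position 5 ('c'): continues run of 'c', length=2
  Position 6 ('b'): new char, reset run to 1
  Position 7 ('a'): new char, reset run to 1
  Position 8 ('c'): new char, reset run to 1
Longest run: 'c' with length 2

2


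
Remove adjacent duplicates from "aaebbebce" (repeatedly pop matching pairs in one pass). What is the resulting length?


Input: aaebbebce
Stack-based adjacent duplicate removal:
  Read 'a': push. Stack: a
  Read 'a': matches stack top 'a' => pop. Stack: (empty)
  Read 'e': push. Stack: e
  Read 'b': push. Stack: eb
  Read 'b': matches stack top 'b' => pop. Stack: e
  Read 'e': matches stack top 'e' => pop. Stack: (empty)
  Read 'b': push. Stack: b
  Read 'c': push. Stack: bc
  Read 'e': push. Stack: bce
Final stack: "bce" (length 3)

3


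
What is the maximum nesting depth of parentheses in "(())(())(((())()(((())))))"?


Input: "(())(())(((())()(((())))))"
Tracking depth:
  Position 0 '(': depth becomes 1
  Position 1 '(': depth becomes 2
  Position 2 ')': depth becomes 1
  Position 3 ')': depth becomes 0
  Position 4 '(': depth becomes 1
  Position 5 '(': depth becomes 2
  Position 6 ')': depth becomes 1
  Position 7 ')': depth becomes 0
  Position 8 '(': depth becomes 1
  Position 9 '(': depth becomes 2
  Position 10 '(': depth becomes 3
  Position 11 '(': depth becomes 4
  Position 12 ')': depth becomes 3
  Position 13 ')': depth becomes 2
  Position 14 '(': depth becomes 3
  Position 15 ')': depth becomes 2
  Position 16 '(': depth becomes 3
  Position 17 '(': depth becomes 4
  Position 18 '(': depth becomes 5
  Position 19 '(': depth becomes 6
  Position 20 ')': depth becomes 5
  Position 21 ')': depth becomes 4
  Position 22 ')': depth becomes 3
  Position 23 ')': depth becomes 2
  Position 24 ')': depth becomes 1
  Position 25 ')': depth becomes 0
Maximum depth reached: 6

6


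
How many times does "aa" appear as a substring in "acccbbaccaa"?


Searching for "aa" in "acccbbaccaa"
Scanning each position:
  Position 0: "ac" => no
  Position 1: "cc" => no
  Position 2: "cc" => no
  Position 3: "cb" => no
  Position 4: "bb" => no
  Position 5: "ba" => no
  Position 6: "ac" => no
  Position 7: "cc" => no
  Position 8: "ca" => no
  Position 9: "aa" => MATCH
Total occurrences: 1

1


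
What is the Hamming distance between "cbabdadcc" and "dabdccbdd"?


Comparing "cbabdadcc" and "dabdccbdd" position by position:
  Position 0: 'c' vs 'd' => differ
  Position 1: 'b' vs 'a' => differ
  Position 2: 'a' vs 'b' => differ
  Position 3: 'b' vs 'd' => differ
  Position 4: 'd' vs 'c' => differ
  Position 5: 'a' vs 'c' => differ
  Position 6: 'd' vs 'b' => differ
  Position 7: 'c' vs 'd' => differ
  Position 8: 'c' vs 'd' => differ
Total differences (Hamming distance): 9

9


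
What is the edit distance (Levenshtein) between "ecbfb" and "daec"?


Computing edit distance: "ecbfb" -> "daec"
DP table:
           d    a    e    c
      0    1    2    3    4
  e   1    1    2    2    3
  c   2    2    2    3    2
  b   3    3    3    3    3
  f   4    4    4    4    4
  b   5    5    5    5    5
Edit distance = dp[5][4] = 5

5


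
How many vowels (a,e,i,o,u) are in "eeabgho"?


Input: eeabgho
Checking each character:
  'e' at position 0: vowel (running total: 1)
  'e' at position 1: vowel (running total: 2)
  'a' at position 2: vowel (running total: 3)
  'b' at position 3: consonant
  'g' at position 4: consonant
  'h' at position 5: consonant
  'o' at position 6: vowel (running total: 4)
Total vowels: 4

4


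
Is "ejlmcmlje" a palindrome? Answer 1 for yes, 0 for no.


Input: ejlmcmlje
Reversed: ejlmcmlje
  Compare pos 0 ('e') with pos 8 ('e'): match
  Compare pos 1 ('j') with pos 7 ('j'): match
  Compare pos 2 ('l') with pos 6 ('l'): match
  Compare pos 3 ('m') with pos 5 ('m'): match
Result: palindrome

1


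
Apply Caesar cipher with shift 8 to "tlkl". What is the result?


Caesar cipher: shift "tlkl" by 8
  't' (pos 19) + 8 = pos 1 = 'b'
  'l' (pos 11) + 8 = pos 19 = 't'
  'k' (pos 10) + 8 = pos 18 = 's'
  'l' (pos 11) + 8 = pos 19 = 't'
Result: btst

btst


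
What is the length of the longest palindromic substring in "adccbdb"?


Input: "adccbdb"
Checking substrings for palindromes:
  [4:7] "bdb" (len 3) => palindrome
  [2:4] "cc" (len 2) => palindrome
Longest palindromic substring: "bdb" with length 3

3


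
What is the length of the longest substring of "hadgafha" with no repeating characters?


Input: "hadgafha"
Sliding window (track last position of each char):
  Position 0 ('h'): window [0,0] length 1 -- new best
  Position 1 ('a'): window [0,1] length 2 -- new best
  Position 2 ('d'): window [0,2] length 3 -- new best
  Position 3 ('g'): window [0,3] length 4 -- new best
  Position 4 ('a'): repeat (last at 1), move window start to 2
  Position 4 ('a'): window [2,4] length 3
  Position 5 ('f'): window [2,5] length 4
  Position 6 ('h'): window [2,6] length 5 -- new best
  Position 7 ('a'): repeat (last at 4), move window start to 5
  Position 7 ('a'): window [5,7] length 3
Longest substring with no repeats: "dgafh" with length 5

5


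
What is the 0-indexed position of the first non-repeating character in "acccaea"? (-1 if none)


Input: acccaea
Character frequencies:
  'a': 3
  'c': 3
  'e': 1
Scanning left to right for freq == 1:
  Position 0 ('a'): freq=3, skip
  Position 1 ('c'): freq=3, skip
  Position 2 ('c'): freq=3, skip
  Position 3 ('c'): freq=3, skip
  Position 4 ('a'): freq=3, skip
  Position 5 ('e'): unique! => answer = 5

5


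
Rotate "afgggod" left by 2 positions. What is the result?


Input: "afgggod", rotate left by 2
First 2 characters: "af"
Remaining characters: "gggod"
Concatenate remaining + first: "gggod" + "af" = "gggodaf"

gggodaf


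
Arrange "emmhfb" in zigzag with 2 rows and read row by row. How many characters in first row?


Zigzag "emmhfb" into 2 rows:
Placing characters:
  'e' => row 0
  'm' => row 1
  'm' => row 0
  'h' => row 1
  'f' => row 0
  'b' => row 1
Rows:
  Row 0: "emf"
  Row 1: "mhb"
First row length: 3

3


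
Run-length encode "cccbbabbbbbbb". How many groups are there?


Input: cccbbabbbbbbb
Scanning for consecutive runs:
  Group 1: 'c' x 3 (positions 0-2)
  Group 2: 'b' x 2 (positions 3-4)
  Group 3: 'a' x 1 (positions 5-5)
  Group 4: 'b' x 7 (positions 6-12)
Total groups: 4

4


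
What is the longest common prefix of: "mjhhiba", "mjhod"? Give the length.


Words: mjhhiba, mjhod
  Position 0: all 'm' => match
  Position 1: all 'j' => match
  Position 2: all 'h' => match
  Position 3: ('h', 'o') => mismatch, stop
LCP = "mjh" (length 3)

3


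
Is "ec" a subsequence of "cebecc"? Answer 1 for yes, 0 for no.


Check if "ec" is a subsequence of "cebecc"
Greedy scan:
  Position 0 ('c'): no match needed
  Position 1 ('e'): matches sub[0] = 'e'
  Position 2 ('b'): no match needed
  Position 3 ('e'): no match needed
  Position 4 ('c'): matches sub[1] = 'c'
  Position 5 ('c'): no match needed
All 2 characters matched => is a subsequence

1


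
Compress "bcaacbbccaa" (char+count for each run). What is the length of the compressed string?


Input: bcaacbbccaa
Runs:
  'b' x 1 => "b1"
  'c' x 1 => "c1"
  'a' x 2 => "a2"
  'c' x 1 => "c1"
  'b' x 2 => "b2"
  'c' x 2 => "c2"
  'a' x 2 => "a2"
Compressed: "b1c1a2c1b2c2a2"
Compressed length: 14

14


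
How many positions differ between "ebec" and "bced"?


Comparing "ebec" and "bced" position by position:
  Position 0: 'e' vs 'b' => DIFFER
  Position 1: 'b' vs 'c' => DIFFER
  Position 2: 'e' vs 'e' => same
  Position 3: 'c' vs 'd' => DIFFER
Positions that differ: 3

3


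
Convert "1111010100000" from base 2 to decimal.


Input: "1111010100000" in base 2
Positional expansion:
  Digit '1' (value 1) x 2^12 = 4096
  Digit '1' (value 1) x 2^11 = 2048
  Digit '1' (value 1) x 2^10 = 1024
  Digit '1' (value 1) x 2^9 = 512
  Digit '0' (value 0) x 2^8 = 0
  Digit '1' (value 1) x 2^7 = 128
  Digit '0' (value 0) x 2^6 = 0
  Digit '1' (value 1) x 2^5 = 32
  Digit '0' (value 0) x 2^4 = 0
  Digit '0' (value 0) x 2^3 = 0
  Digit '0' (value 0) x 2^2 = 0
  Digit '0' (value 0) x 2^1 = 0
  Digit '0' (value 0) x 2^0 = 0
Sum = 7840

7840


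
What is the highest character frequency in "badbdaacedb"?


Input: badbdaacedb
Character counts:
  'a': 3
  'b': 3
  'c': 1
  'd': 3
  'e': 1
Maximum frequency: 3

3


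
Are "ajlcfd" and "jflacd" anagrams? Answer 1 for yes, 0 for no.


Strings: "ajlcfd", "jflacd"
Sorted first:  acdfjl
Sorted second: acdfjl
Sorted forms match => anagrams

1


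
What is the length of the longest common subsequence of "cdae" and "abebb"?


LCS of "cdae" and "abebb"
DP table:
           a    b    e    b    b
      0    0    0    0    0    0
  c   0    0    0    0    0    0
  d   0    0    0    0    0    0
  a   0    1    1    1    1    1
  e   0    1    1    2    2    2
LCS length = dp[4][5] = 2

2


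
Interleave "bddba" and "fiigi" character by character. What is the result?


Interleaving "bddba" and "fiigi":
  Position 0: 'b' from first, 'f' from second => "bf"
  Position 1: 'd' from first, 'i' from second => "di"
  Position 2: 'd' from first, 'i' from second => "di"
  Position 3: 'b' from first, 'g' from second => "bg"
  Position 4: 'a' from first, 'i' from second => "ai"
Result: bfdidibgai

bfdidibgai


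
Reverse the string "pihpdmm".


Input: pihpdmm
Reading characters right to left:
  Position 6: 'm'
  Position 5: 'm'
  Position 4: 'd'
  Position 3: 'p'
  Position 2: 'h'
  Position 1: 'i'
  Position 0: 'p'
Reversed: mmdphip

mmdphip


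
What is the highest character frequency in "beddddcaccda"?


Input: beddddcaccda
Character counts:
  'a': 2
  'b': 1
  'c': 3
  'd': 5
  'e': 1
Maximum frequency: 5

5


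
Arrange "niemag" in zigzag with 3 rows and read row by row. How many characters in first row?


Zigzag "niemag" into 3 rows:
Placing characters:
  'n' => row 0
  'i' => row 1
  'e' => row 2
  'm' => row 1
  'a' => row 0
  'g' => row 1
Rows:
  Row 0: "na"
  Row 1: "img"
  Row 2: "e"
First row length: 2

2


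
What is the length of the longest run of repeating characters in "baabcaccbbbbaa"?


Input: "baabcaccbbbbaa"
Scanning for longest run:
  Position 1 ('a'): new char, reset run to 1
  Position 2 ('a'): continues run of 'a', length=2
  Position 3 ('b'): new char, reset run to 1
  Position 4 ('c'): new char, reset run to 1
  Position 5 ('a'): new char, reset run to 1
  Position 6 ('c'): new char, reset run to 1
  Position 7 ('c'): continues run of 'c', length=2
  Position 8 ('b'): new char, reset run to 1
  Position 9 ('b'): continues run of 'b', length=2
  Position 10 ('b'): continues run of 'b', length=3
  Position 11 ('b'): continues run of 'b', length=4
  Position 12 ('a'): new char, reset run to 1
  Position 13 ('a'): continues run of 'a', length=2
Longest run: 'b' with length 4

4


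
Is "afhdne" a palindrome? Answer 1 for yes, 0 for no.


Input: afhdne
Reversed: endhfa
  Compare pos 0 ('a') with pos 5 ('e'): MISMATCH
  Compare pos 1 ('f') with pos 4 ('n'): MISMATCH
  Compare pos 2 ('h') with pos 3 ('d'): MISMATCH
Result: not a palindrome

0


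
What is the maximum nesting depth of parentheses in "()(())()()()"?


Input: "()(())()()()"
Tracking depth:
  Position 0 '(': depth becomes 1
  Position 1 ')': depth becomes 0
  Position 2 '(': depth becomes 1
  Position 3 '(': depth becomes 2
  Position 4 ')': depth becomes 1
  Position 5 ')': depth becomes 0
  Position 6 '(': depth becomes 1
  Position 7 ')': depth becomes 0
  Position 8 '(': depth becomes 1
  Position 9 ')': depth becomes 0
  Position 10 '(': depth becomes 1
  Position 11 ')': depth becomes 0
Maximum depth reached: 2

2


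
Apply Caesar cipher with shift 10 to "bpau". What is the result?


Caesar cipher: shift "bpau" by 10
  'b' (pos 1) + 10 = pos 11 = 'l'
  'p' (pos 15) + 10 = pos 25 = 'z'
  'a' (pos 0) + 10 = pos 10 = 'k'
  'u' (pos 20) + 10 = pos 4 = 'e'
Result: lzke

lzke


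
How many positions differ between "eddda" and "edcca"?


Comparing "eddda" and "edcca" position by position:
  Position 0: 'e' vs 'e' => same
  Position 1: 'd' vs 'd' => same
  Position 2: 'd' vs 'c' => DIFFER
  Position 3: 'd' vs 'c' => DIFFER
  Position 4: 'a' vs 'a' => same
Positions that differ: 2

2


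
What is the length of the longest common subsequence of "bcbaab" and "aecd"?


LCS of "bcbaab" and "aecd"
DP table:
           a    e    c    d
      0    0    0    0    0
  b   0    0    0    0    0
  c   0    0    0    1    1
  b   0    0    0    1    1
  a   0    1    1    1    1
  a   0    1    1    1    1
  b   0    1    1    1    1
LCS length = dp[6][4] = 1

1


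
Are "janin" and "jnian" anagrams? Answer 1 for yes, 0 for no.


Strings: "janin", "jnian"
Sorted first:  aijnn
Sorted second: aijnn
Sorted forms match => anagrams

1


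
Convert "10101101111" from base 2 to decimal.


Input: "10101101111" in base 2
Positional expansion:
  Digit '1' (value 1) x 2^10 = 1024
  Digit '0' (value 0) x 2^9 = 0
  Digit '1' (value 1) x 2^8 = 256
  Digit '0' (value 0) x 2^7 = 0
  Digit '1' (value 1) x 2^6 = 64
  Digit '1' (value 1) x 2^5 = 32
  Digit '0' (value 0) x 2^4 = 0
  Digit '1' (value 1) x 2^3 = 8
  Digit '1' (value 1) x 2^2 = 4
  Digit '1' (value 1) x 2^1 = 2
  Digit '1' (value 1) x 2^0 = 1
Sum = 1391

1391


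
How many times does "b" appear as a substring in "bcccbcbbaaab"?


Searching for "b" in "bcccbcbbaaab"
Scanning each position:
  Position 0: "b" => MATCH
  Position 1: "c" => no
  Position 2: "c" => no
  Position 3: "c" => no
  Position 4: "b" => MATCH
  Position 5: "c" => no
  Position 6: "b" => MATCH
  Position 7: "b" => MATCH
  Position 8: "a" => no
  Position 9: "a" => no
  Position 10: "a" => no
  Position 11: "b" => MATCH
Total occurrences: 5

5


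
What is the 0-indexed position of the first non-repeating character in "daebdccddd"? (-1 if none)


Input: daebdccddd
Character frequencies:
  'a': 1
  'b': 1
  'c': 2
  'd': 5
  'e': 1
Scanning left to right for freq == 1:
  Position 0 ('d'): freq=5, skip
  Position 1 ('a'): unique! => answer = 1

1


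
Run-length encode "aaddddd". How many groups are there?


Input: aaddddd
Scanning for consecutive runs:
  Group 1: 'a' x 2 (positions 0-1)
  Group 2: 'd' x 5 (positions 2-6)
Total groups: 2

2


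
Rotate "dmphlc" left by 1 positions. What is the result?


Input: "dmphlc", rotate left by 1
First 1 characters: "d"
Remaining characters: "mphlc"
Concatenate remaining + first: "mphlc" + "d" = "mphlcd"

mphlcd


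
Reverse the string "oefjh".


Input: oefjh
Reading characters right to left:
  Position 4: 'h'
  Position 3: 'j'
  Position 2: 'f'
  Position 1: 'e'
  Position 0: 'o'
Reversed: hjfeo

hjfeo


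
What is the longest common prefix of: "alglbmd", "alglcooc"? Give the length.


Words: alglbmd, alglcooc
  Position 0: all 'a' => match
  Position 1: all 'l' => match
  Position 2: all 'g' => match
  Position 3: all 'l' => match
  Position 4: ('b', 'c') => mismatch, stop
LCP = "algl" (length 4)

4


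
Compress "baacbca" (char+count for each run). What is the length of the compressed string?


Input: baacbca
Runs:
  'b' x 1 => "b1"
  'a' x 2 => "a2"
  'c' x 1 => "c1"
  'b' x 1 => "b1"
  'c' x 1 => "c1"
  'a' x 1 => "a1"
Compressed: "b1a2c1b1c1a1"
Compressed length: 12

12


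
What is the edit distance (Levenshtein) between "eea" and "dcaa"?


Computing edit distance: "eea" -> "dcaa"
DP table:
           d    c    a    a
      0    1    2    3    4
  e   1    1    2    3    4
  e   2    2    2    3    4
  a   3    3    3    2    3
Edit distance = dp[3][4] = 3

3


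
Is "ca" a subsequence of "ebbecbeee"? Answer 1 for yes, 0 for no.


Check if "ca" is a subsequence of "ebbecbeee"
Greedy scan:
  Position 0 ('e'): no match needed
  Position 1 ('b'): no match needed
  Position 2 ('b'): no match needed
  Position 3 ('e'): no match needed
  Position 4 ('c'): matches sub[0] = 'c'
  Position 5 ('b'): no match needed
  Position 6 ('e'): no match needed
  Position 7 ('e'): no match needed
  Position 8 ('e'): no match needed
Only matched 1/2 characters => not a subsequence

0


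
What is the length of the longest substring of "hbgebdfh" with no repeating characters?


Input: "hbgebdfh"
Sliding window (track last position of each char):
  Position 0 ('h'): window [0,0] length 1 -- new best
  Position 1 ('b'): window [0,1] length 2 -- new best
  Position 2 ('g'): window [0,2] length 3 -- new best
  Position 3 ('e'): window [0,3] length 4 -- new best
  Position 4 ('b'): repeat (last at 1), move window start to 2
  Position 4 ('b'): window [2,4] length 3
  Position 5 ('d'): window [2,5] length 4
  Position 6 ('f'): window [2,6] length 5 -- new best
  Position 7 ('h'): window [2,7] length 6 -- new best
Longest substring with no repeats: "gebdfh" with length 6

6


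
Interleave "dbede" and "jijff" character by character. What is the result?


Interleaving "dbede" and "jijff":
  Position 0: 'd' from first, 'j' from second => "dj"
  Position 1: 'b' from first, 'i' from second => "bi"
  Position 2: 'e' from first, 'j' from second => "ej"
  Position 3: 'd' from first, 'f' from second => "df"
  Position 4: 'e' from first, 'f' from second => "ef"
Result: djbiejdfef

djbiejdfef


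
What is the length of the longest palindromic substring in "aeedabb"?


Input: "aeedabb"
Checking substrings for palindromes:
  [1:3] "ee" (len 2) => palindrome
  [5:7] "bb" (len 2) => palindrome
Longest palindromic substring: "ee" with length 2

2


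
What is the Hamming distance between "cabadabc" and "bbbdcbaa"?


Comparing "cabadabc" and "bbbdcbaa" position by position:
  Position 0: 'c' vs 'b' => differ
  Position 1: 'a' vs 'b' => differ
  Position 2: 'b' vs 'b' => same
  Position 3: 'a' vs 'd' => differ
  Position 4: 'd' vs 'c' => differ
  Position 5: 'a' vs 'b' => differ
  Position 6: 'b' vs 'a' => differ
  Position 7: 'c' vs 'a' => differ
Total differences (Hamming distance): 7

7


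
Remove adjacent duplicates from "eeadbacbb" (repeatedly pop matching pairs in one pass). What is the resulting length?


Input: eeadbacbb
Stack-based adjacent duplicate removal:
  Read 'e': push. Stack: e
  Read 'e': matches stack top 'e' => pop. Stack: (empty)
  Read 'a': push. Stack: a
  Read 'd': push. Stack: ad
  Read 'b': push. Stack: adb
  Read 'a': push. Stack: adba
  Read 'c': push. Stack: adbac
  Read 'b': push. Stack: adbacb
  Read 'b': matches stack top 'b' => pop. Stack: adbac
Final stack: "adbac" (length 5)

5


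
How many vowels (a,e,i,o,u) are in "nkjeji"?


Input: nkjeji
Checking each character:
  'n' at position 0: consonant
  'k' at position 1: consonant
  'j' at position 2: consonant
  'e' at position 3: vowel (running total: 1)
  'j' at position 4: consonant
  'i' at position 5: vowel (running total: 2)
Total vowels: 2

2


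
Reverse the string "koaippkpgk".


Input: koaippkpgk
Reading characters right to left:
  Position 9: 'k'
  Position 8: 'g'
  Position 7: 'p'
  Position 6: 'k'
  Position 5: 'p'
  Position 4: 'p'
  Position 3: 'i'
  Position 2: 'a'
  Position 1: 'o'
  Position 0: 'k'
Reversed: kgpkppiaok

kgpkppiaok


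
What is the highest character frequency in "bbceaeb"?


Input: bbceaeb
Character counts:
  'a': 1
  'b': 3
  'c': 1
  'e': 2
Maximum frequency: 3

3


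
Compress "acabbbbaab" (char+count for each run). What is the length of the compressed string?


Input: acabbbbaab
Runs:
  'a' x 1 => "a1"
  'c' x 1 => "c1"
  'a' x 1 => "a1"
  'b' x 4 => "b4"
  'a' x 2 => "a2"
  'b' x 1 => "b1"
Compressed: "a1c1a1b4a2b1"
Compressed length: 12

12


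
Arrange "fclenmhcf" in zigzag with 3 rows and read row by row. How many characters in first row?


Zigzag "fclenmhcf" into 3 rows:
Placing characters:
  'f' => row 0
  'c' => row 1
  'l' => row 2
  'e' => row 1
  'n' => row 0
  'm' => row 1
  'h' => row 2
  'c' => row 1
  'f' => row 0
Rows:
  Row 0: "fnf"
  Row 1: "cemc"
  Row 2: "lh"
First row length: 3

3


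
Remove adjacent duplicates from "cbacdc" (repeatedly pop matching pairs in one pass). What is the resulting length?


Input: cbacdc
Stack-based adjacent duplicate removal:
  Read 'c': push. Stack: c
  Read 'b': push. Stack: cb
  Read 'a': push. Stack: cba
  Read 'c': push. Stack: cbac
  Read 'd': push. Stack: cbacd
  Read 'c': push. Stack: cbacdc
Final stack: "cbacdc" (length 6)

6


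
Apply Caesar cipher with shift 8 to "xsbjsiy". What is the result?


Caesar cipher: shift "xsbjsiy" by 8
  'x' (pos 23) + 8 = pos 5 = 'f'
  's' (pos 18) + 8 = pos 0 = 'a'
  'b' (pos 1) + 8 = pos 9 = 'j'
  'j' (pos 9) + 8 = pos 17 = 'r'
  's' (pos 18) + 8 = pos 0 = 'a'
  'i' (pos 8) + 8 = pos 16 = 'q'
  'y' (pos 24) + 8 = pos 6 = 'g'
Result: fajraqg

fajraqg


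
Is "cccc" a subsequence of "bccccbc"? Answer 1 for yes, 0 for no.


Check if "cccc" is a subsequence of "bccccbc"
Greedy scan:
  Position 0 ('b'): no match needed
  Position 1 ('c'): matches sub[0] = 'c'
  Position 2 ('c'): matches sub[1] = 'c'
  Position 3 ('c'): matches sub[2] = 'c'
  Position 4 ('c'): matches sub[3] = 'c'
  Position 5 ('b'): no match needed
  Position 6 ('c'): no match needed
All 4 characters matched => is a subsequence

1


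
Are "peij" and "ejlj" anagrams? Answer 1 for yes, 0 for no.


Strings: "peij", "ejlj"
Sorted first:  eijp
Sorted second: ejjl
Differ at position 1: 'i' vs 'j' => not anagrams

0


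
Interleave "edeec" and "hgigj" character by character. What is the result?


Interleaving "edeec" and "hgigj":
  Position 0: 'e' from first, 'h' from second => "eh"
  Position 1: 'd' from first, 'g' from second => "dg"
  Position 2: 'e' from first, 'i' from second => "ei"
  Position 3: 'e' from first, 'g' from second => "eg"
  Position 4: 'c' from first, 'j' from second => "cj"
Result: ehdgeiegcj

ehdgeiegcj


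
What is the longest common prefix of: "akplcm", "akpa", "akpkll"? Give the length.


Words: akplcm, akpa, akpkll
  Position 0: all 'a' => match
  Position 1: all 'k' => match
  Position 2: all 'p' => match
  Position 3: ('l', 'a', 'k') => mismatch, stop
LCP = "akp" (length 3)

3


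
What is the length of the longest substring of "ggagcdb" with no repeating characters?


Input: "ggagcdb"
Sliding window (track last position of each char):
  Position 0 ('g'): window [0,0] length 1 -- new best
  Position 1 ('g'): repeat (last at 0), move window start to 1
  Position 1 ('g'): window [1,1] length 1
  Position 2 ('a'): window [1,2] length 2 -- new best
  Position 3 ('g'): repeat (last at 1), move window start to 2
  Position 3 ('g'): window [2,3] length 2
  Position 4 ('c'): window [2,4] length 3 -- new best
  Position 5 ('d'): window [2,5] length 4 -- new best
  Position 6 ('b'): window [2,6] length 5 -- new best
Longest substring with no repeats: "agcdb" with length 5

5


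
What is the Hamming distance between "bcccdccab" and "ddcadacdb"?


Comparing "bcccdccab" and "ddcadacdb" position by position:
  Position 0: 'b' vs 'd' => differ
  Position 1: 'c' vs 'd' => differ
  Position 2: 'c' vs 'c' => same
  Position 3: 'c' vs 'a' => differ
  Position 4: 'd' vs 'd' => same
  Position 5: 'c' vs 'a' => differ
  Position 6: 'c' vs 'c' => same
  Position 7: 'a' vs 'd' => differ
  Position 8: 'b' vs 'b' => same
Total differences (Hamming distance): 5

5


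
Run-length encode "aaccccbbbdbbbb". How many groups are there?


Input: aaccccbbbdbbbb
Scanning for consecutive runs:
  Group 1: 'a' x 2 (positions 0-1)
  Group 2: 'c' x 4 (positions 2-5)
  Group 3: 'b' x 3 (positions 6-8)
  Group 4: 'd' x 1 (positions 9-9)
  Group 5: 'b' x 4 (positions 10-13)
Total groups: 5

5


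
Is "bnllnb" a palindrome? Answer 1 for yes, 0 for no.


Input: bnllnb
Reversed: bnllnb
  Compare pos 0 ('b') with pos 5 ('b'): match
  Compare pos 1 ('n') with pos 4 ('n'): match
  Compare pos 2 ('l') with pos 3 ('l'): match
Result: palindrome

1


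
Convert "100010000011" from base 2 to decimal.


Input: "100010000011" in base 2
Positional expansion:
  Digit '1' (value 1) x 2^11 = 2048
  Digit '0' (value 0) x 2^10 = 0
  Digit '0' (value 0) x 2^9 = 0
  Digit '0' (value 0) x 2^8 = 0
  Digit '1' (value 1) x 2^7 = 128
  Digit '0' (value 0) x 2^6 = 0
  Digit '0' (value 0) x 2^5 = 0
  Digit '0' (value 0) x 2^4 = 0
  Digit '0' (value 0) x 2^3 = 0
  Digit '0' (value 0) x 2^2 = 0
  Digit '1' (value 1) x 2^1 = 2
  Digit '1' (value 1) x 2^0 = 1
Sum = 2179

2179


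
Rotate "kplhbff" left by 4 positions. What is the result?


Input: "kplhbff", rotate left by 4
First 4 characters: "kplh"
Remaining characters: "bff"
Concatenate remaining + first: "bff" + "kplh" = "bffkplh"

bffkplh


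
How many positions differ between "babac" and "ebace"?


Comparing "babac" and "ebace" position by position:
  Position 0: 'b' vs 'e' => DIFFER
  Position 1: 'a' vs 'b' => DIFFER
  Position 2: 'b' vs 'a' => DIFFER
  Position 3: 'a' vs 'c' => DIFFER
  Position 4: 'c' vs 'e' => DIFFER
Positions that differ: 5

5


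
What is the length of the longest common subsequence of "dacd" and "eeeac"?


LCS of "dacd" and "eeeac"
DP table:
           e    e    e    a    c
      0    0    0    0    0    0
  d   0    0    0    0    0    0
  a   0    0    0    0    1    1
  c   0    0    0    0    1    2
  d   0    0    0    0    1    2
LCS length = dp[4][5] = 2

2


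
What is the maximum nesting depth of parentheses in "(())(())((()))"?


Input: "(())(())((()))"
Tracking depth:
  Position 0 '(': depth becomes 1
  Position 1 '(': depth becomes 2
  Position 2 ')': depth becomes 1
  Position 3 ')': depth becomes 0
  Position 4 '(': depth becomes 1
  Position 5 '(': depth becomes 2
  Position 6 ')': depth becomes 1
  Position 7 ')': depth becomes 0
  Position 8 '(': depth becomes 1
  Position 9 '(': depth becomes 2
  Position 10 '(': depth becomes 3
  Position 11 ')': depth becomes 2
  Position 12 ')': depth becomes 1
  Position 13 ')': depth becomes 0
Maximum depth reached: 3

3


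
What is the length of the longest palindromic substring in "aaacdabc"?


Input: "aaacdabc"
Checking substrings for palindromes:
  [0:3] "aaa" (len 3) => palindrome
  [0:2] "aa" (len 2) => palindrome
  [1:3] "aa" (len 2) => palindrome
Longest palindromic substring: "aaa" with length 3

3


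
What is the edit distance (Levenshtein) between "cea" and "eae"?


Computing edit distance: "cea" -> "eae"
DP table:
           e    a    e
      0    1    2    3
  c   1    1    2    3
  e   2    1    2    2
  a   3    2    1    2
Edit distance = dp[3][3] = 2

2


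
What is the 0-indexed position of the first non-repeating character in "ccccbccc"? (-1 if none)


Input: ccccbccc
Character frequencies:
  'b': 1
  'c': 7
Scanning left to right for freq == 1:
  Position 0 ('c'): freq=7, skip
  Position 1 ('c'): freq=7, skip
  Position 2 ('c'): freq=7, skip
  Position 3 ('c'): freq=7, skip
  Position 4 ('b'): unique! => answer = 4

4


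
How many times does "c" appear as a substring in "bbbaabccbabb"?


Searching for "c" in "bbbaabccbabb"
Scanning each position:
  Position 0: "b" => no
  Position 1: "b" => no
  Position 2: "b" => no
  Position 3: "a" => no
  Position 4: "a" => no
  Position 5: "b" => no
  Position 6: "c" => MATCH
  Position 7: "c" => MATCH
  Position 8: "b" => no
  Position 9: "a" => no
  Position 10: "b" => no
  Position 11: "b" => no
Total occurrences: 2

2


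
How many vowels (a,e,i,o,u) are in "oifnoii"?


Input: oifnoii
Checking each character:
  'o' at position 0: vowel (running total: 1)
  'i' at position 1: vowel (running total: 2)
  'f' at position 2: consonant
  'n' at position 3: consonant
  'o' at position 4: vowel (running total: 3)
  'i' at position 5: vowel (running total: 4)
  'i' at position 6: vowel (running total: 5)
Total vowels: 5

5


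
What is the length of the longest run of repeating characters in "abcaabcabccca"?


Input: "abcaabcabccca"
Scanning for longest run:
  Position 1 ('b'): new char, reset run to 1
  Position 2 ('c'): new char, reset run to 1
  Position 3 ('a'): new char, reset run to 1
  Position 4 ('a'): continues run of 'a', length=2
  Position 5 ('b'): new char, reset run to 1
  Position 6 ('c'): new char, reset run to 1
  Position 7 ('a'): new char, reset run to 1
  Position 8 ('b'): new char, reset run to 1
  Position 9 ('c'): new char, reset run to 1
  Position 10 ('c'): continues run of 'c', length=2
  Position 11 ('c'): continues run of 'c', length=3
  Position 12 ('a'): new char, reset run to 1
Longest run: 'c' with length 3

3


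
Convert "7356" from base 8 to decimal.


Input: "7356" in base 8
Positional expansion:
  Digit '7' (value 7) x 8^3 = 3584
  Digit '3' (value 3) x 8^2 = 192
  Digit '5' (value 5) x 8^1 = 40
  Digit '6' (value 6) x 8^0 = 6
Sum = 3822

3822
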